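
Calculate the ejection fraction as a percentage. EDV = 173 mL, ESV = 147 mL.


SV = EDV - ESV = 173 - 147 = 26 mL
EF = SV/EDV * 100 = 26/173 * 100
EF = 15.03%


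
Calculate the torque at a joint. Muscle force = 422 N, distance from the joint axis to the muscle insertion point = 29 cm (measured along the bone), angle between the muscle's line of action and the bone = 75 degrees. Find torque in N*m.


Torque = F * d * sin(theta)   (moment arm = d*sin(theta))
d = 29 cm = 0.29 m
Torque = 422 * 0.29 * sin(75)
Torque = 118.2 N*m


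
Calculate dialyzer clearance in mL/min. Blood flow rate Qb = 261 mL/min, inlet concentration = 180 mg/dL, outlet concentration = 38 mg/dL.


K = Qb * (Cb_in - Cb_out) / Cb_in
K = 261 * (180 - 38) / 180
K = 205.9 mL/min


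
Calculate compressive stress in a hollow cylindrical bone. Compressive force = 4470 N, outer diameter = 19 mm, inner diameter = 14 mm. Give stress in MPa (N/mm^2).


A = pi*(r_o^2 - r_i^2)
r_o = 9.5 mm, r_i = 7 mm
A = 129.591 mm^2
sigma = F/A = 4470 / 129.591
sigma = 34.49 MPa


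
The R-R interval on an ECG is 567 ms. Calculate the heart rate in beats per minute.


HR = 60 / RR_interval(s)
RR = 567 ms = 0.567 s
HR = 60 / 0.567 = 105.8 bpm


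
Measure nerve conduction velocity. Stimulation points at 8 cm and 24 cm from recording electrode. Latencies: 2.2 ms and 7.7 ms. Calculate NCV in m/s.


Distance = (24 - 8) / 100 = 0.16 m
dt = (7.7 - 2.2) / 1000 = 0.0055 s
NCV = dist / dt = 29.09 m/s


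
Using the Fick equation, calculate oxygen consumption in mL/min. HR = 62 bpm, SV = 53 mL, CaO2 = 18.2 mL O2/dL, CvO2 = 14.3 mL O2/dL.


CO = HR*SV = 62*53/1000 = 3.286 L/min
a-v O2 diff = 18.2 - 14.3 = 3.9 mL/dL
VO2 = CO * (CaO2-CvO2) * 10 dL/L
VO2 = 3.286 * 3.9 * 10
VO2 = 128.2 mL/min


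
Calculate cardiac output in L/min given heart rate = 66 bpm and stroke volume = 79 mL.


CO = HR * SV
CO = 66 * 79 / 1000
CO = 5.214 L/min


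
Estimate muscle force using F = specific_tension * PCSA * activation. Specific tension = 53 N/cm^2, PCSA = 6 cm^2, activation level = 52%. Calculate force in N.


F = sigma * PCSA * activation
F = 53 * 6 * 0.52
F = 165.4 N


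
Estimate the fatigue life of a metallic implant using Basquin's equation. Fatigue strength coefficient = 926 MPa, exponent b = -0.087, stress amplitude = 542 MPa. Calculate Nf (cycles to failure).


sigma_a = sigma_f' * (2Nf)^b
2Nf = (sigma_a/sigma_f')^(1/b)
2Nf = (542/926)^(1/-0.087)
2Nf = 471.73457
Nf = 235.9


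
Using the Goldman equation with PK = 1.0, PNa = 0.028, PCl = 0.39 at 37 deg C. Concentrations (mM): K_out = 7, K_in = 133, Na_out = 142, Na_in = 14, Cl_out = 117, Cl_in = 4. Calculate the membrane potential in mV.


Vm = (RT/F)*ln((PK*Ko + PNa*Nao + PCl*Cli)/(PK*Ki + PNa*Nai + PCl*Clo))
Numer = 12.536, Denom = 179.022
Vm = -71.06 mV


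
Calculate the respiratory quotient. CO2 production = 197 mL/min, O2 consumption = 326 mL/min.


RQ = VCO2 / VO2
RQ = 197 / 326
RQ = 0.6043


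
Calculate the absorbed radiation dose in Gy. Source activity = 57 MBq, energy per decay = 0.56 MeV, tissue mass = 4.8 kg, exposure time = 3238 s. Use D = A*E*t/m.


A = 57 MBq = 5.7000e+07 Bq
E = 0.56 MeV = 8.9712e-14 J
D = A*E*t/m = 5.7000e+07*8.9712e-14*3238/4.8
D = 0.00345 Gy


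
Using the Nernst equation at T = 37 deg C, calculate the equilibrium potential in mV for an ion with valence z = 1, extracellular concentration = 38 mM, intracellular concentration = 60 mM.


E = (RT/(zF)) * ln(C_out/C_in)
T = 37 + 273.15 = 310.15 K
E = (8.314 * 310.15 / (1 * 96485)) * ln(38/60)
E = -12.21 mV


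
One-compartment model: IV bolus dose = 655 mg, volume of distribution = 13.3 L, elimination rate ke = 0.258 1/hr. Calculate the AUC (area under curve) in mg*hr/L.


C0 = Dose/Vd = 655/13.3 = 49.2481 mg/L
AUC = C0/ke = 49.2481/0.258
AUC = 190.9 mg*hr/L


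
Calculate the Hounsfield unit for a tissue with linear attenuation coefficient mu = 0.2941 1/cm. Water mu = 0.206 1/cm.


HU = ((mu_tissue - mu_water) / mu_water) * 1000
HU = ((0.2941 - 0.206) / 0.206) * 1000
HU = 427.7


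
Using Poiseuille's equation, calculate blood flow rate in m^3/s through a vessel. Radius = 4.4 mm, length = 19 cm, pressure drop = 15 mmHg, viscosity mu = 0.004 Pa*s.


Q = pi*r^4*dP / (8*mu*L)
r = 0.0044 m, L = 0.19 m
dP = 15 mmHg = 1999.83 Pa
Q = 3.8730e-04 m^3/s


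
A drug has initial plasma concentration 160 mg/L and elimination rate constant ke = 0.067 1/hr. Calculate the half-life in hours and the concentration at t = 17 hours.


t_half = ln(2) / ke = 0.693147 / 0.067 = 10.35 hr
C(t) = C0 * exp(-ke*t) = 160 * exp(-0.067*17)
C(17) = 51.22 mg/L


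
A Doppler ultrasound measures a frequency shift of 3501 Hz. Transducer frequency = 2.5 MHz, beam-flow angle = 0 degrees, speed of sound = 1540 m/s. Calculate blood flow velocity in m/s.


v = fd * c / (2 * f0 * cos(theta))
v = 3501 * 1540 / (2 * 2.5000e+06 * cos(0))
v = 1.078 m/s


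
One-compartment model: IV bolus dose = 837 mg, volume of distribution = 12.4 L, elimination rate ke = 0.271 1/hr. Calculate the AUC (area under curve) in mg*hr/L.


C0 = Dose/Vd = 837/12.4 = 67.5 mg/L
AUC = C0/ke = 67.5/0.271
AUC = 249.1 mg*hr/L


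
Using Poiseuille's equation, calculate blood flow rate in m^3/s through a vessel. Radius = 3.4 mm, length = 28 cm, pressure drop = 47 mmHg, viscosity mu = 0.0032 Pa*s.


Q = pi*r^4*dP / (8*mu*L)
r = 0.0034 m, L = 0.28 m
dP = 47 mmHg = 6266.134 Pa
Q = 3.6700e-04 m^3/s


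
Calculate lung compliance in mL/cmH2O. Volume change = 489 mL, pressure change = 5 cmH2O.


C = dV / dP
C = 489 / 5
C = 97.8 mL/cmH2O


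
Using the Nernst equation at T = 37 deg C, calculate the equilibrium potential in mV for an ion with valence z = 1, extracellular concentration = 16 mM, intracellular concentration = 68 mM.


E = (RT/(zF)) * ln(C_out/C_in)
T = 37 + 273.15 = 310.15 K
E = (8.314 * 310.15 / (1 * 96485)) * ln(16/68)
E = -38.67 mV


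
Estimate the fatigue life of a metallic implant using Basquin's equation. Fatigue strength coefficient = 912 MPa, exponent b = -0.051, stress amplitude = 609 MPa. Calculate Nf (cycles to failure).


sigma_a = sigma_f' * (2Nf)^b
2Nf = (sigma_a/sigma_f')^(1/b)
2Nf = (609/912)^(1/-0.051)
2Nf = 2746.4735
Nf = 1373


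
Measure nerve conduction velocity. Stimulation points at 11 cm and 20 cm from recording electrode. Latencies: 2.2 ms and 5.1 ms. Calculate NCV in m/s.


Distance = (20 - 11) / 100 = 0.09 m
dt = (5.1 - 2.2) / 1000 = 0.0029 s
NCV = dist / dt = 31.03 m/s


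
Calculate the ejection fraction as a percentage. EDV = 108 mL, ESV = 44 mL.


SV = EDV - ESV = 108 - 44 = 64 mL
EF = SV/EDV * 100 = 64/108 * 100
EF = 59.26%


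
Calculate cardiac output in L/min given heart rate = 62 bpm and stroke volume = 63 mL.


CO = HR * SV
CO = 62 * 63 / 1000
CO = 3.906 L/min


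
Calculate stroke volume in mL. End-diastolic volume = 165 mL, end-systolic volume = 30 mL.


SV = EDV - ESV
SV = 165 - 30
SV = 135 mL


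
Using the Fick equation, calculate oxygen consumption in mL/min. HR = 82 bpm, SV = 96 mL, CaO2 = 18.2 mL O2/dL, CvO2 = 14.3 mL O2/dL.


CO = HR*SV = 82*96/1000 = 7.872 L/min
a-v O2 diff = 18.2 - 14.3 = 3.9 mL/dL
VO2 = CO * (CaO2-CvO2) * 10 dL/L
VO2 = 7.872 * 3.9 * 10
VO2 = 307 mL/min


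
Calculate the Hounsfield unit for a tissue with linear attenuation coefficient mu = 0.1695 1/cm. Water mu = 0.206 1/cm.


HU = ((mu_tissue - mu_water) / mu_water) * 1000
HU = ((0.1695 - 0.206) / 0.206) * 1000
HU = -177.2


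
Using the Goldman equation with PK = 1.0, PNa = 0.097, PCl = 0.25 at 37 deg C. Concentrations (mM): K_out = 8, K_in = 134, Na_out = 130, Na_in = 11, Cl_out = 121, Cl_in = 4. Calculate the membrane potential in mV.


Vm = (RT/F)*ln((PK*Ko + PNa*Nao + PCl*Cli)/(PK*Ki + PNa*Nai + PCl*Clo))
Numer = 21.61, Denom = 165.317
Vm = -54.38 mV


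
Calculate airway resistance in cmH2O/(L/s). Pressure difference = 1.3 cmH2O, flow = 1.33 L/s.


R = dP / flow
R = 1.3 / 1.33
R = 0.9774 cmH2O/(L/s)


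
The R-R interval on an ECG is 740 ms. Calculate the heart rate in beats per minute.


HR = 60 / RR_interval(s)
RR = 740 ms = 0.74 s
HR = 60 / 0.74 = 81.08 bpm


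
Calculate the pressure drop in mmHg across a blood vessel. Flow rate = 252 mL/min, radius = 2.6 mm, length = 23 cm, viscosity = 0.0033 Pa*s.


dP = 8*mu*L*Q / (pi*r^4)
Q = 252 mL/min = 4.2e-06 m^3/s
dP = 177.639 Pa = 177.639 / 133.322 mmHg = 1.332 mmHg


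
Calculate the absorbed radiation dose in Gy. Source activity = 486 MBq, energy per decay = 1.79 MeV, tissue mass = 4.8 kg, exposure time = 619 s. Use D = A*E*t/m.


A = 486 MBq = 4.8600e+08 Bq
E = 1.79 MeV = 2.86758e-13 J
D = A*E*t/m = 4.8600e+08*2.86758e-13*619/4.8
D = 0.01797 Gy


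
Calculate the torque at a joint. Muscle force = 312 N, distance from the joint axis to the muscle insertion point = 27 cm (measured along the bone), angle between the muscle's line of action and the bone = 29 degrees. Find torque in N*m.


Torque = F * d * sin(theta)   (moment arm = d*sin(theta))
d = 27 cm = 0.27 m
Torque = 312 * 0.27 * sin(29)
Torque = 40.84 N*m


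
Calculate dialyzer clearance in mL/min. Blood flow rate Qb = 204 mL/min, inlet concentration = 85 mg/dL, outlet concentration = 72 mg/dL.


K = Qb * (Cb_in - Cb_out) / Cb_in
K = 204 * (85 - 72) / 85
K = 31.2 mL/min


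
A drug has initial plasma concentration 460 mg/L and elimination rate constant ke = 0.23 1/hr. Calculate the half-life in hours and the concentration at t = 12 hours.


t_half = ln(2) / ke = 0.693147 / 0.23 = 3.014 hr
C(t) = C0 * exp(-ke*t) = 460 * exp(-0.23*12)
C(12) = 29.11 mg/L


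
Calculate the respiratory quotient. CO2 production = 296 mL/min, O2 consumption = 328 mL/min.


RQ = VCO2 / VO2
RQ = 296 / 328
RQ = 0.9024


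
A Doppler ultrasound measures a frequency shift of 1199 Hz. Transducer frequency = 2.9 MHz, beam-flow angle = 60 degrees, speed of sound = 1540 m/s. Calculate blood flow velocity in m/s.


v = fd * c / (2 * f0 * cos(theta))
v = 1199 * 1540 / (2 * 2.9000e+06 * cos(60))
v = 0.6367 m/s


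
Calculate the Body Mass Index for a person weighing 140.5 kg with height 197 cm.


BMI = weight / height^2
height = 197 cm = 1.97 m
BMI = 140.5 / 1.97^2
BMI = 36.2 kg/m^2


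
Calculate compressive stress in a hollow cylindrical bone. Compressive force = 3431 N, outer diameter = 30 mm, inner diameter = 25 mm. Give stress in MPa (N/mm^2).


A = pi*(r_o^2 - r_i^2)
r_o = 15 mm, r_i = 12.5 mm
A = 215.984 mm^2
sigma = F/A = 3431 / 215.984
sigma = 15.89 MPa


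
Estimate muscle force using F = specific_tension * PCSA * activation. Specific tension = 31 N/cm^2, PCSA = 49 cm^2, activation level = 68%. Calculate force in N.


F = sigma * PCSA * activation
F = 31 * 49 * 0.68
F = 1033 N


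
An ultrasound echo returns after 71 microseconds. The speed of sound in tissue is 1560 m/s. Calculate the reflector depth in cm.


depth = c * t / 2
t = 71 us = 7.1000e-05 s
depth = 1560 * 7.1000e-05 / 2
depth = 0.05538 m = 5.538 cm


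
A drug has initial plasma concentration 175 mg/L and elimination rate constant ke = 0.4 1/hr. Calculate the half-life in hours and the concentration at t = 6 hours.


t_half = ln(2) / ke = 0.693147 / 0.4 = 1.733 hr
C(t) = C0 * exp(-ke*t) = 175 * exp(-0.4*6)
C(6) = 15.88 mg/L


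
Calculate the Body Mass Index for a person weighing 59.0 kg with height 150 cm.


BMI = weight / height^2
height = 150 cm = 1.5 m
BMI = 59.0 / 1.5^2
BMI = 26.22 kg/m^2


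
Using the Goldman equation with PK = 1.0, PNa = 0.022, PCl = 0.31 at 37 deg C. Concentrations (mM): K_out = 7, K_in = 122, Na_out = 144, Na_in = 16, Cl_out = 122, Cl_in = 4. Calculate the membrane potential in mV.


Vm = (RT/F)*ln((PK*Ko + PNa*Nao + PCl*Cli)/(PK*Ki + PNa*Nai + PCl*Clo))
Numer = 11.408, Denom = 160.172
Vm = -70.61 mV


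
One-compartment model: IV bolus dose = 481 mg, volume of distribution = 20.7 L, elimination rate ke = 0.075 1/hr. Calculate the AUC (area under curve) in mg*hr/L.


C0 = Dose/Vd = 481/20.7 = 23.2367 mg/L
AUC = C0/ke = 23.2367/0.075
AUC = 309.8 mg*hr/L


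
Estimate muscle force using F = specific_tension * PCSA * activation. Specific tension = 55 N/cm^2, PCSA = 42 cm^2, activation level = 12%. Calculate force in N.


F = sigma * PCSA * activation
F = 55 * 42 * 0.12
F = 277.2 N


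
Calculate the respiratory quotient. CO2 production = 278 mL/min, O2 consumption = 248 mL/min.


RQ = VCO2 / VO2
RQ = 278 / 248
RQ = 1.121


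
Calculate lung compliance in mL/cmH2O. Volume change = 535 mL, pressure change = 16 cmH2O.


C = dV / dP
C = 535 / 16
C = 33.44 mL/cmH2O


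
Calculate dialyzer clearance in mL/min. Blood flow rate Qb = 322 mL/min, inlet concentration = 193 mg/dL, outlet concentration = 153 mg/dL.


K = Qb * (Cb_in - Cb_out) / Cb_in
K = 322 * (193 - 153) / 193
K = 66.74 mL/min


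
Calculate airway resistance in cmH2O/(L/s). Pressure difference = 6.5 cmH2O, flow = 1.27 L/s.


R = dP / flow
R = 6.5 / 1.27
R = 5.118 cmH2O/(L/s)


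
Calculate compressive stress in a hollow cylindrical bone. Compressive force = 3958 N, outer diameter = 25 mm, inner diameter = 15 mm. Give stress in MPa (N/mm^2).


A = pi*(r_o^2 - r_i^2)
r_o = 12.5 mm, r_i = 7.5 mm
A = 314.159 mm^2
sigma = F/A = 3958 / 314.159
sigma = 12.6 MPa


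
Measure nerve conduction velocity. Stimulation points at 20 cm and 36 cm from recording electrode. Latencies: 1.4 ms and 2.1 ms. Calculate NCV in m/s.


Distance = (36 - 20) / 100 = 0.16 m
dt = (2.1 - 1.4) / 1000 = 7.0000e-04 s
NCV = dist / dt = 228.6 m/s


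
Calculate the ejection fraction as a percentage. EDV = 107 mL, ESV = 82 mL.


SV = EDV - ESV = 107 - 82 = 25 mL
EF = SV/EDV * 100 = 25/107 * 100
EF = 23.36%


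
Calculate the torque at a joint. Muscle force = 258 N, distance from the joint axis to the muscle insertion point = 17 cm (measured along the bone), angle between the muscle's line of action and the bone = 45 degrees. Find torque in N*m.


Torque = F * d * sin(theta)   (moment arm = d*sin(theta))
d = 17 cm = 0.17 m
Torque = 258 * 0.17 * sin(45)
Torque = 31.01 N*m


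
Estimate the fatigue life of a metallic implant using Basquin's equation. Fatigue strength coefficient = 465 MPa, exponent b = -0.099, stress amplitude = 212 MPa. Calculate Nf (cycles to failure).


sigma_a = sigma_f' * (2Nf)^b
2Nf = (sigma_a/sigma_f')^(1/b)
2Nf = (212/465)^(1/-0.099)
2Nf = 2790.1477
Nf = 1395


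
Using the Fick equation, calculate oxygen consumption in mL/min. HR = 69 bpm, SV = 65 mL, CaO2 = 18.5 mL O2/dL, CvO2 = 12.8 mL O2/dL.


CO = HR*SV = 69*65/1000 = 4.485 L/min
a-v O2 diff = 18.5 - 12.8 = 5.7 mL/dL
VO2 = CO * (CaO2-CvO2) * 10 dL/L
VO2 = 4.485 * 5.7 * 10
VO2 = 255.6 mL/min


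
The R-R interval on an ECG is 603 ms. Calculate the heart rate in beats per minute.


HR = 60 / RR_interval(s)
RR = 603 ms = 0.603 s
HR = 60 / 0.603 = 99.5 bpm


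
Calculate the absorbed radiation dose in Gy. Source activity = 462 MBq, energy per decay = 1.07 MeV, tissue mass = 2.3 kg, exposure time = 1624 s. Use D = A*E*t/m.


A = 462 MBq = 4.6200e+08 Bq
E = 1.07 MeV = 1.71414e-13 J
D = A*E*t/m = 4.6200e+08*1.71414e-13*1624/2.3
D = 0.05592 Gy


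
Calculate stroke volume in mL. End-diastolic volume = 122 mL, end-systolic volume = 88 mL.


SV = EDV - ESV
SV = 122 - 88
SV = 34 mL


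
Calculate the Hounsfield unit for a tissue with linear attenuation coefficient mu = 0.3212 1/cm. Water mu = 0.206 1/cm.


HU = ((mu_tissue - mu_water) / mu_water) * 1000
HU = ((0.3212 - 0.206) / 0.206) * 1000
HU = 559.2


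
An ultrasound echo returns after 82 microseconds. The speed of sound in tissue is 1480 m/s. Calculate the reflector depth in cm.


depth = c * t / 2
t = 82 us = 8.2000e-05 s
depth = 1480 * 8.2000e-05 / 2
depth = 0.06068 m = 6.068 cm


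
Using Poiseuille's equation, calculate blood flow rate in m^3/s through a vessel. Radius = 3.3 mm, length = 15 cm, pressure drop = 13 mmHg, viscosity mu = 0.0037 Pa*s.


Q = pi*r^4*dP / (8*mu*L)
r = 0.0033 m, L = 0.15 m
dP = 13 mmHg = 1733.186 Pa
Q = 1.4543e-04 m^3/s


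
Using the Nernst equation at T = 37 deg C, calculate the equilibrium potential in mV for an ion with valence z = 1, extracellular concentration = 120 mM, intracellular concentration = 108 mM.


E = (RT/(zF)) * ln(C_out/C_in)
T = 37 + 273.15 = 310.15 K
E = (8.314 * 310.15 / (1 * 96485)) * ln(120/108)
E = 2.816 mV


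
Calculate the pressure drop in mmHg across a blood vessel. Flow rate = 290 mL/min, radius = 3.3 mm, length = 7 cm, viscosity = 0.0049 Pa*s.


dP = 8*mu*L*Q / (pi*r^4)
Q = 290 mL/min = 4.83333e-06 m^3/s
dP = 35.5979 Pa = 35.5979 / 133.322 mmHg = 0.267 mmHg


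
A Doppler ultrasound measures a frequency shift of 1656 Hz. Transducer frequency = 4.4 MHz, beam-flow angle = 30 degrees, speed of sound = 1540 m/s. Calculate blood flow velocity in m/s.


v = fd * c / (2 * f0 * cos(theta))
v = 1656 * 1540 / (2 * 4.4000e+06 * cos(30))
v = 0.3346 m/s


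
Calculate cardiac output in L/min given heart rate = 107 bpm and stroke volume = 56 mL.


CO = HR * SV
CO = 107 * 56 / 1000
CO = 5.992 L/min


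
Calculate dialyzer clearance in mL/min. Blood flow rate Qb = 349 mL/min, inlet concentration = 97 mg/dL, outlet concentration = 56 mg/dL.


K = Qb * (Cb_in - Cb_out) / Cb_in
K = 349 * (97 - 56) / 97
K = 147.5 mL/min


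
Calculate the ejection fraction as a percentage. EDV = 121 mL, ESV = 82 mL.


SV = EDV - ESV = 121 - 82 = 39 mL
EF = SV/EDV * 100 = 39/121 * 100
EF = 32.23%


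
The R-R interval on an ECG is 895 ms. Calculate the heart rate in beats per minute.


HR = 60 / RR_interval(s)
RR = 895 ms = 0.895 s
HR = 60 / 0.895 = 67.04 bpm


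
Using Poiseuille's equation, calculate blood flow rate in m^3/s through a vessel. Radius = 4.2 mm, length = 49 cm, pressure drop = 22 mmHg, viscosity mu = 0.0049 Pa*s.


Q = pi*r^4*dP / (8*mu*L)
r = 0.0042 m, L = 0.49 m
dP = 22 mmHg = 2933.084 Pa
Q = 1.4928e-04 m^3/s


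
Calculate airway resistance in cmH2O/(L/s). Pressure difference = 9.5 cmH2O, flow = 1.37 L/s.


R = dP / flow
R = 9.5 / 1.37
R = 6.934 cmH2O/(L/s)


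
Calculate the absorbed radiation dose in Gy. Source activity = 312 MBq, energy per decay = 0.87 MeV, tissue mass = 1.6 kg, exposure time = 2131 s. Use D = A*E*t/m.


A = 312 MBq = 3.1200e+08 Bq
E = 0.87 MeV = 1.39374e-13 J
D = A*E*t/m = 3.1200e+08*1.39374e-13*2131/1.6
D = 0.05792 Gy


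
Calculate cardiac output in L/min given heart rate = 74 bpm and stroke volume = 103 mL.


CO = HR * SV
CO = 74 * 103 / 1000
CO = 7.622 L/min


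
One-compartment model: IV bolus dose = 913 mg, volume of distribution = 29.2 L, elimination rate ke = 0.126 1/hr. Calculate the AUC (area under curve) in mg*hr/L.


C0 = Dose/Vd = 913/29.2 = 31.2671 mg/L
AUC = C0/ke = 31.2671/0.126
AUC = 248.2 mg*hr/L


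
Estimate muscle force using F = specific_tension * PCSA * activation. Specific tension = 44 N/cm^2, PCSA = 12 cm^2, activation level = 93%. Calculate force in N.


F = sigma * PCSA * activation
F = 44 * 12 * 0.93
F = 491 N


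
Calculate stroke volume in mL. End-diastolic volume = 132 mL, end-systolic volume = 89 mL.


SV = EDV - ESV
SV = 132 - 89
SV = 43 mL


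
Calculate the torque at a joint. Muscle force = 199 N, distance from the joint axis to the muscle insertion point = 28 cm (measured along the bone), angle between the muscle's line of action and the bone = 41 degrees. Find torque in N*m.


Torque = F * d * sin(theta)   (moment arm = d*sin(theta))
d = 28 cm = 0.28 m
Torque = 199 * 0.28 * sin(41)
Torque = 36.56 N*m


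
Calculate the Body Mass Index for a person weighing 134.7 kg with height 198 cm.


BMI = weight / height^2
height = 198 cm = 1.98 m
BMI = 134.7 / 1.98^2
BMI = 34.36 kg/m^2


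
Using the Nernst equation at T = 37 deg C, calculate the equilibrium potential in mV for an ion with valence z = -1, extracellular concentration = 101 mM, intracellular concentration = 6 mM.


E = (RT/(zF)) * ln(C_out/C_in)
T = 37 + 273.15 = 310.15 K
E = (8.314 * 310.15 / (-1 * 96485)) * ln(101/6)
E = -75.46 mV


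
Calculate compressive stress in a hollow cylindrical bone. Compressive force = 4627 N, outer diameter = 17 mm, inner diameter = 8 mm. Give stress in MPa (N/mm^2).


A = pi*(r_o^2 - r_i^2)
r_o = 8.5 mm, r_i = 4 mm
A = 176.715 mm^2
sigma = F/A = 4627 / 176.715
sigma = 26.18 MPa


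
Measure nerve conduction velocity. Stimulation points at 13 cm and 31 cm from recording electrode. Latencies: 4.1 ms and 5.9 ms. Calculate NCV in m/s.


Distance = (31 - 13) / 100 = 0.18 m
dt = (5.9 - 4.1) / 1000 = 0.0018 s
NCV = dist / dt = 100 m/s


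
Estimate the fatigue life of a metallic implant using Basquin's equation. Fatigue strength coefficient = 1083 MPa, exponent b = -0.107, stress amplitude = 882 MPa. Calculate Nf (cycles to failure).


sigma_a = sigma_f' * (2Nf)^b
2Nf = (sigma_a/sigma_f')^(1/b)
2Nf = (882/1083)^(1/-0.107)
2Nf = 6.8119245
Nf = 3.406


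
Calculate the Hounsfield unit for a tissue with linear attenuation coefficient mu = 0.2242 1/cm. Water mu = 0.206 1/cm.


HU = ((mu_tissue - mu_water) / mu_water) * 1000
HU = ((0.2242 - 0.206) / 0.206) * 1000
HU = 88.35


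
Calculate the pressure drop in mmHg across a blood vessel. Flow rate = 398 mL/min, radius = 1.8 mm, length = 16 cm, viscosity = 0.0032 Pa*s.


dP = 8*mu*L*Q / (pi*r^4)
Q = 398 mL/min = 6.63333e-06 m^3/s
dP = 823.857 Pa = 823.857 / 133.322 mmHg = 6.179 mmHg


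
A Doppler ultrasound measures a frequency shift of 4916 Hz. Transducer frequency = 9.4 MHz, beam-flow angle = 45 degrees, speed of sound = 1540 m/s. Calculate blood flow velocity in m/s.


v = fd * c / (2 * f0 * cos(theta))
v = 4916 * 1540 / (2 * 9.4000e+06 * cos(45))
v = 0.5695 m/s


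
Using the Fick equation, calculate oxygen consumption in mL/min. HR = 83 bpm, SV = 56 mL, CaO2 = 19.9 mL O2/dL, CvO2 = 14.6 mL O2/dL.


CO = HR*SV = 83*56/1000 = 4.648 L/min
a-v O2 diff = 19.9 - 14.6 = 5.3 mL/dL
VO2 = CO * (CaO2-CvO2) * 10 dL/L
VO2 = 4.648 * 5.3 * 10
VO2 = 246.3 mL/min


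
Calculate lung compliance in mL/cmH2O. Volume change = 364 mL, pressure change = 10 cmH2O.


C = dV / dP
C = 364 / 10
C = 36.4 mL/cmH2O


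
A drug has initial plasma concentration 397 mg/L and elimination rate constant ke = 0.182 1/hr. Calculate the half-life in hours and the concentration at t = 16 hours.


t_half = ln(2) / ke = 0.693147 / 0.182 = 3.808 hr
C(t) = C0 * exp(-ke*t) = 397 * exp(-0.182*16)
C(16) = 21.58 mg/L


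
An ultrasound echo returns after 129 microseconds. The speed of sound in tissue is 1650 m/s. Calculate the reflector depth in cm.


depth = c * t / 2
t = 129 us = 1.2900e-04 s
depth = 1650 * 1.2900e-04 / 2
depth = 0.106425 m = 10.6425 cm


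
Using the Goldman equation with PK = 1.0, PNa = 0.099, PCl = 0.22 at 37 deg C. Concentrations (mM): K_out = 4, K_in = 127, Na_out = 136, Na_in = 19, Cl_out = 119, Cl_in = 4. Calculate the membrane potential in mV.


Vm = (RT/F)*ln((PK*Ko + PNa*Nao + PCl*Cli)/(PK*Ki + PNa*Nai + PCl*Clo))
Numer = 18.344, Denom = 155.061
Vm = -57.05 mV


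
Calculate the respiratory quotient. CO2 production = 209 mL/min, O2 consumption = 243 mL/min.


RQ = VCO2 / VO2
RQ = 209 / 243
RQ = 0.8601


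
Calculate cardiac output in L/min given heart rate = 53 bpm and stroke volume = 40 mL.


CO = HR * SV
CO = 53 * 40 / 1000
CO = 2.12 L/min


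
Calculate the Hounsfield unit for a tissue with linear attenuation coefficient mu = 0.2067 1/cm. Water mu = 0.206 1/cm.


HU = ((mu_tissue - mu_water) / mu_water) * 1000
HU = ((0.2067 - 0.206) / 0.206) * 1000
HU = 3.398


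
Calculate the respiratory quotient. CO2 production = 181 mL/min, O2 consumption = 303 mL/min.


RQ = VCO2 / VO2
RQ = 181 / 303
RQ = 0.5974


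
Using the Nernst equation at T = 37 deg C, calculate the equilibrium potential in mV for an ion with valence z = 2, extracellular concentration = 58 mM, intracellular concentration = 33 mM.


E = (RT/(zF)) * ln(C_out/C_in)
T = 37 + 273.15 = 310.15 K
E = (8.314 * 310.15 / (2 * 96485)) * ln(58/33)
E = 7.536 mV


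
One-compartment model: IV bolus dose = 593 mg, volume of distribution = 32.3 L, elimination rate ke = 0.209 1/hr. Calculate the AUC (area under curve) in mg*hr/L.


C0 = Dose/Vd = 593/32.3 = 18.3591 mg/L
AUC = C0/ke = 18.3591/0.209
AUC = 87.84 mg*hr/L


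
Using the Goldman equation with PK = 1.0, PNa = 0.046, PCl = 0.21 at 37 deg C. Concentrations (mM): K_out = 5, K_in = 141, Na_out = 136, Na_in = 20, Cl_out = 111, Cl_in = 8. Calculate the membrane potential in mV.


Vm = (RT/F)*ln((PK*Ko + PNa*Nao + PCl*Cli)/(PK*Ki + PNa*Nai + PCl*Clo))
Numer = 12.936, Denom = 165.23
Vm = -68.08 mV


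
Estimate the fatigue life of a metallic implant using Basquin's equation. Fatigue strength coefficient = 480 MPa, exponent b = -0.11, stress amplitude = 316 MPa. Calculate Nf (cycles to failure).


sigma_a = sigma_f' * (2Nf)^b
2Nf = (sigma_a/sigma_f')^(1/b)
2Nf = (316/480)^(1/-0.11)
2Nf = 44.719024
Nf = 22.36


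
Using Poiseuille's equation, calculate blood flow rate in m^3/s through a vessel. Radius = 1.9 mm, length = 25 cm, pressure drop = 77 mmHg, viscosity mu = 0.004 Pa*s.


Q = pi*r^4*dP / (8*mu*L)
r = 0.0019 m, L = 0.25 m
dP = 77 mmHg = 10265.794 Pa
Q = 5.2537e-05 m^3/s


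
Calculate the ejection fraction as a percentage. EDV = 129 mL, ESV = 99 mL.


SV = EDV - ESV = 129 - 99 = 30 mL
EF = SV/EDV * 100 = 30/129 * 100
EF = 23.26%


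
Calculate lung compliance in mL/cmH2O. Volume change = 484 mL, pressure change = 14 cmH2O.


C = dV / dP
C = 484 / 14
C = 34.57 mL/cmH2O


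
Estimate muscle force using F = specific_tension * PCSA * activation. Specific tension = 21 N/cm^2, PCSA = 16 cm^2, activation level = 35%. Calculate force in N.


F = sigma * PCSA * activation
F = 21 * 16 * 0.35
F = 117.6 N


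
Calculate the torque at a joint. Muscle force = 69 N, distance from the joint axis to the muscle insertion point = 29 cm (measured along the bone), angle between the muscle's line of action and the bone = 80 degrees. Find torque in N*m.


Torque = F * d * sin(theta)   (moment arm = d*sin(theta))
d = 29 cm = 0.29 m
Torque = 69 * 0.29 * sin(80)
Torque = 19.71 N*m


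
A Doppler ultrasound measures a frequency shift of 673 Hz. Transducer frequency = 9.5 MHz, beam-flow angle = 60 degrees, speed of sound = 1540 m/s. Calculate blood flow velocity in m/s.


v = fd * c / (2 * f0 * cos(theta))
v = 673 * 1540 / (2 * 9.5000e+06 * cos(60))
v = 0.1091 m/s


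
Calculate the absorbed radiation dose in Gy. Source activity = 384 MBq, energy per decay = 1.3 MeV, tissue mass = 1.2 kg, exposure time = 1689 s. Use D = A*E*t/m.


A = 384 MBq = 3.8400e+08 Bq
E = 1.3 MeV = 2.0826e-13 J
D = A*E*t/m = 3.8400e+08*2.0826e-13*1689/1.2
D = 0.1126 Gy


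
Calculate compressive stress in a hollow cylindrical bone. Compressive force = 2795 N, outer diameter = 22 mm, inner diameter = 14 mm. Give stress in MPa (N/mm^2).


A = pi*(r_o^2 - r_i^2)
r_o = 11 mm, r_i = 7 mm
A = 226.195 mm^2
sigma = F/A = 2795 / 226.195
sigma = 12.36 MPa


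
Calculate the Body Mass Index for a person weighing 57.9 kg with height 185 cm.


BMI = weight / height^2
height = 185 cm = 1.85 m
BMI = 57.9 / 1.85^2
BMI = 16.92 kg/m^2


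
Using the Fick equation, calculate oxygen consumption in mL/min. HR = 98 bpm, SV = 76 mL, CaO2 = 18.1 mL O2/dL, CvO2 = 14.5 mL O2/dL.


CO = HR*SV = 98*76/1000 = 7.448 L/min
a-v O2 diff = 18.1 - 14.5 = 3.6 mL/dL
VO2 = CO * (CaO2-CvO2) * 10 dL/L
VO2 = 7.448 * 3.6 * 10
VO2 = 268.1 mL/min


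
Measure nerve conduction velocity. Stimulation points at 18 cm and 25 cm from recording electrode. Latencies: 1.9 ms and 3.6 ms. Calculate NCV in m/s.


Distance = (25 - 18) / 100 = 0.07 m
dt = (3.6 - 1.9) / 1000 = 0.0017 s
NCV = dist / dt = 41.18 m/s


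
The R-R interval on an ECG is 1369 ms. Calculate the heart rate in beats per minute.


HR = 60 / RR_interval(s)
RR = 1369 ms = 1.369 s
HR = 60 / 1.369 = 43.83 bpm


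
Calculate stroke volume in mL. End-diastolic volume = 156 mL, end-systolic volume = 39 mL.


SV = EDV - ESV
SV = 156 - 39
SV = 117 mL


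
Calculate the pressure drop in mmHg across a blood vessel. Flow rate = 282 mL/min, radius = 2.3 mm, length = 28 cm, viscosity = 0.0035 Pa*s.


dP = 8*mu*L*Q / (pi*r^4)
Q = 282 mL/min = 4.7e-06 m^3/s
dP = 419.134 Pa = 419.134 / 133.322 mmHg = 3.144 mmHg


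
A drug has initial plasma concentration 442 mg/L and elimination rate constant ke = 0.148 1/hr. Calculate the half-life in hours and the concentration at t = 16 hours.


t_half = ln(2) / ke = 0.693147 / 0.148 = 4.683 hr
C(t) = C0 * exp(-ke*t) = 442 * exp(-0.148*16)
C(16) = 41.4 mg/L


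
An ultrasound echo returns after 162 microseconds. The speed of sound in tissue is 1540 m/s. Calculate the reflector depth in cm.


depth = c * t / 2
t = 162 us = 1.6200e-04 s
depth = 1540 * 1.6200e-04 / 2
depth = 0.12474 m = 12.474 cm


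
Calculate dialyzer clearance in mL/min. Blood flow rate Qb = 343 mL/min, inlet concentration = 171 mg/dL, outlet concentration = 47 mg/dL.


K = Qb * (Cb_in - Cb_out) / Cb_in
K = 343 * (171 - 47) / 171
K = 248.7 mL/min


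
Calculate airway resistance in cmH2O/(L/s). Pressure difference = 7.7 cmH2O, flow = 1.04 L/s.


R = dP / flow
R = 7.7 / 1.04
R = 7.404 cmH2O/(L/s)


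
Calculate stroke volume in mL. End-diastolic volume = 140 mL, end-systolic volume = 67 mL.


SV = EDV - ESV
SV = 140 - 67
SV = 73 mL


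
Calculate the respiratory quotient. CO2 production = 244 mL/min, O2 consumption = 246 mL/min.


RQ = VCO2 / VO2
RQ = 244 / 246
RQ = 0.9919


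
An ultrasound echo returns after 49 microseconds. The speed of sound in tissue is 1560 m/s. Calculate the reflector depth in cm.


depth = c * t / 2
t = 49 us = 4.9000e-05 s
depth = 1560 * 4.9000e-05 / 2
depth = 0.03822 m = 3.822 cm


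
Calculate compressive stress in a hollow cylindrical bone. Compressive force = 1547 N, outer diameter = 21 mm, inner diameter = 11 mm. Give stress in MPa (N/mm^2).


A = pi*(r_o^2 - r_i^2)
r_o = 10.5 mm, r_i = 5.5 mm
A = 251.327 mm^2
sigma = F/A = 1547 / 251.327
sigma = 6.155 MPa


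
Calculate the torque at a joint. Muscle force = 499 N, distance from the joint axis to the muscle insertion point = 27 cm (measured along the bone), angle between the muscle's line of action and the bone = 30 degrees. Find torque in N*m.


Torque = F * d * sin(theta)   (moment arm = d*sin(theta))
d = 27 cm = 0.27 m
Torque = 499 * 0.27 * sin(30)
Torque = 67.36 N*m


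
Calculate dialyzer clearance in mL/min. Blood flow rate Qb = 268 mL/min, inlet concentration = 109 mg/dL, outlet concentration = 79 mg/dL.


K = Qb * (Cb_in - Cb_out) / Cb_in
K = 268 * (109 - 79) / 109
K = 73.76 mL/min


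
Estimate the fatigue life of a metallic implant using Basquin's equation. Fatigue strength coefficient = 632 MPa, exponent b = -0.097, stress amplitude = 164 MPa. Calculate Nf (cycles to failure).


sigma_a = sigma_f' * (2Nf)^b
2Nf = (sigma_a/sigma_f')^(1/b)
2Nf = (164/632)^(1/-0.097)
2Nf = 1096302
Nf = 548151


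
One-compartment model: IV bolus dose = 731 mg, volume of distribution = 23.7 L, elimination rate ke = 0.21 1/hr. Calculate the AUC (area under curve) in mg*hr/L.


C0 = Dose/Vd = 731/23.7 = 30.8439 mg/L
AUC = C0/ke = 30.8439/0.21
AUC = 146.9 mg*hr/L


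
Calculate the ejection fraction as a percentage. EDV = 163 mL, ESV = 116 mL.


SV = EDV - ESV = 163 - 116 = 47 mL
EF = SV/EDV * 100 = 47/163 * 100
EF = 28.83%


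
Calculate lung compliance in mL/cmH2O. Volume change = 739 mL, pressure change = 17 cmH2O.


C = dV / dP
C = 739 / 17
C = 43.47 mL/cmH2O


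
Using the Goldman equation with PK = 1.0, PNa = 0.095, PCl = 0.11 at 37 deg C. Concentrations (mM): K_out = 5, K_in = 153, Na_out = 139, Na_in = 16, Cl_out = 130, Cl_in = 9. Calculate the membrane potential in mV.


Vm = (RT/F)*ln((PK*Ko + PNa*Nao + PCl*Cli)/(PK*Ki + PNa*Nai + PCl*Clo))
Numer = 19.195, Denom = 168.82
Vm = -58.11 mV


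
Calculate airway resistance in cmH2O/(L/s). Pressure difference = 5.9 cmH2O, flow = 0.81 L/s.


R = dP / flow
R = 5.9 / 0.81
R = 7.284 cmH2O/(L/s)


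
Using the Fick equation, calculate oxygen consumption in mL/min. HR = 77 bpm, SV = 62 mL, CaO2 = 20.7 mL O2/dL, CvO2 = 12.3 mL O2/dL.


CO = HR*SV = 77*62/1000 = 4.774 L/min
a-v O2 diff = 20.7 - 12.3 = 8.4 mL/dL
VO2 = CO * (CaO2-CvO2) * 10 dL/L
VO2 = 4.774 * 8.4 * 10
VO2 = 401 mL/min


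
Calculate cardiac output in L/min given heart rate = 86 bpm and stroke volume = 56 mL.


CO = HR * SV
CO = 86 * 56 / 1000
CO = 4.816 L/min


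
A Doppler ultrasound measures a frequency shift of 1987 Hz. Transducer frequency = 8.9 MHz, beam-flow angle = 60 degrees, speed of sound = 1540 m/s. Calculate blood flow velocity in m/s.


v = fd * c / (2 * f0 * cos(theta))
v = 1987 * 1540 / (2 * 8.9000e+06 * cos(60))
v = 0.3438 m/s


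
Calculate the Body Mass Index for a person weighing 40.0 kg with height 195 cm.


BMI = weight / height^2
height = 195 cm = 1.95 m
BMI = 40.0 / 1.95^2
BMI = 10.52 kg/m^2


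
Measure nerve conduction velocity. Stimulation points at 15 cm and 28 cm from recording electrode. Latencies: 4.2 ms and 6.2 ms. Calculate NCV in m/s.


Distance = (28 - 15) / 100 = 0.13 m
dt = (6.2 - 4.2) / 1000 = 0.002 s
NCV = dist / dt = 65 m/s


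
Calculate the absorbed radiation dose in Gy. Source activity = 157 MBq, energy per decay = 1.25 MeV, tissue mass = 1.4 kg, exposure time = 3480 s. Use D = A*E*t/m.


A = 157 MBq = 1.5700e+08 Bq
E = 1.25 MeV = 2.0025e-13 J
D = A*E*t/m = 1.5700e+08*2.0025e-13*3480/1.4
D = 0.07815 Gy


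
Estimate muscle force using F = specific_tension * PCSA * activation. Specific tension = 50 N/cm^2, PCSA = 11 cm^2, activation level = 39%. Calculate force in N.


F = sigma * PCSA * activation
F = 50 * 11 * 0.39
F = 214.5 N


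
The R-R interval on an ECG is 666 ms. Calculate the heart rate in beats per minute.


HR = 60 / RR_interval(s)
RR = 666 ms = 0.666 s
HR = 60 / 0.666 = 90.09 bpm


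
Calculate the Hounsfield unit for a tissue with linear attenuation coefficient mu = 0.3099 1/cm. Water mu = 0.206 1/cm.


HU = ((mu_tissue - mu_water) / mu_water) * 1000
HU = ((0.3099 - 0.206) / 0.206) * 1000
HU = 504.4


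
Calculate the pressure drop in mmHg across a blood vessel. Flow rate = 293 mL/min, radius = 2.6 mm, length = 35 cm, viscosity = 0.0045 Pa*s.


dP = 8*mu*L*Q / (pi*r^4)
Q = 293 mL/min = 4.88333e-06 m^3/s
dP = 428.591 Pa = 428.591 / 133.322 mmHg = 3.215 mmHg


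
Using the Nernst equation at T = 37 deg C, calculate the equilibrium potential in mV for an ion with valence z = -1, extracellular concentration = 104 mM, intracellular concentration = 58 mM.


E = (RT/(zF)) * ln(C_out/C_in)
T = 37 + 273.15 = 310.15 K
E = (8.314 * 310.15 / (-1 * 96485)) * ln(104/58)
E = -15.61 mV


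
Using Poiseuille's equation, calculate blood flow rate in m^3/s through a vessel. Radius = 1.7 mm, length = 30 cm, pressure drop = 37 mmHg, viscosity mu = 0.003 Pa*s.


Q = pi*r^4*dP / (8*mu*L)
r = 0.0017 m, L = 0.3 m
dP = 37 mmHg = 4932.914 Pa
Q = 1.7977e-05 m^3/s


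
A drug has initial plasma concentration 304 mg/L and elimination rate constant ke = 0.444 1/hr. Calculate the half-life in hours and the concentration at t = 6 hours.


t_half = ln(2) / ke = 0.693147 / 0.444 = 1.561 hr
C(t) = C0 * exp(-ke*t) = 304 * exp(-0.444*6)
C(6) = 21.18 mg/L


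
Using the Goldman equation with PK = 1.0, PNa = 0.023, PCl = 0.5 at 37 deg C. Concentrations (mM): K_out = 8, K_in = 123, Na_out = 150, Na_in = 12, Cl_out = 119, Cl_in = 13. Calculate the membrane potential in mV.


Vm = (RT/F)*ln((PK*Ko + PNa*Nao + PCl*Cli)/(PK*Ki + PNa*Nai + PCl*Clo))
Numer = 17.95, Denom = 182.776
Vm = -62.02 mV


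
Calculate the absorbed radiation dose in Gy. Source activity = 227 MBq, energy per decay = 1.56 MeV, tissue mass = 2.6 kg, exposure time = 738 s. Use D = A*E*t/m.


A = 227 MBq = 2.2700e+08 Bq
E = 1.56 MeV = 2.49912e-13 J
D = A*E*t/m = 2.2700e+08*2.49912e-13*738/2.6
D = 0.0161 Gy


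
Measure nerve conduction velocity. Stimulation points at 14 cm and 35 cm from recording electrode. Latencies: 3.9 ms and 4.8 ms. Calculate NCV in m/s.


Distance = (35 - 14) / 100 = 0.21 m
dt = (4.8 - 3.9) / 1000 = 9.0000e-04 s
NCV = dist / dt = 233.3 m/s


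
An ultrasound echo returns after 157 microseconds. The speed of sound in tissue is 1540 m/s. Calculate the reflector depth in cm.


depth = c * t / 2
t = 157 us = 1.5700e-04 s
depth = 1540 * 1.5700e-04 / 2
depth = 0.12089 m = 12.089 cm


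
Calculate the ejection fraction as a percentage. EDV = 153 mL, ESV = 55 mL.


SV = EDV - ESV = 153 - 55 = 98 mL
EF = SV/EDV * 100 = 98/153 * 100
EF = 64.05%


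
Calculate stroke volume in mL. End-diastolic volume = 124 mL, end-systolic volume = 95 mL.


SV = EDV - ESV
SV = 124 - 95
SV = 29 mL


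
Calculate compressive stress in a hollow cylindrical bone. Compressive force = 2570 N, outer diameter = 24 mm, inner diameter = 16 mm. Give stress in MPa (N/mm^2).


A = pi*(r_o^2 - r_i^2)
r_o = 12 mm, r_i = 8 mm
A = 251.327 mm^2
sigma = F/A = 2570 / 251.327
sigma = 10.23 MPa


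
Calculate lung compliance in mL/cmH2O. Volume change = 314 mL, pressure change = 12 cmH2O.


C = dV / dP
C = 314 / 12
C = 26.17 mL/cmH2O


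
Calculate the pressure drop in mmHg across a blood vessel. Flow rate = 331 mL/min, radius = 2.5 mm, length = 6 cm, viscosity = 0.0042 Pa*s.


dP = 8*mu*L*Q / (pi*r^4)
Q = 331 mL/min = 5.51667e-06 m^3/s
dP = 90.627 Pa = 90.627 / 133.322 mmHg = 0.6798 mmHg


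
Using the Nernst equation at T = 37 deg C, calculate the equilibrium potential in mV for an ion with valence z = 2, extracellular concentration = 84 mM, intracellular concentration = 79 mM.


E = (RT/(zF)) * ln(C_out/C_in)
T = 37 + 273.15 = 310.15 K
E = (8.314 * 310.15 / (2 * 96485)) * ln(84/79)
E = 0.8201 mV


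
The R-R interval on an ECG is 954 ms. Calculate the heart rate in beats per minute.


HR = 60 / RR_interval(s)
RR = 954 ms = 0.954 s
HR = 60 / 0.954 = 62.89 bpm


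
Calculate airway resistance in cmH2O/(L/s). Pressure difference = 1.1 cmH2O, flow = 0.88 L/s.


R = dP / flow
R = 1.1 / 0.88
R = 1.25 cmH2O/(L/s)


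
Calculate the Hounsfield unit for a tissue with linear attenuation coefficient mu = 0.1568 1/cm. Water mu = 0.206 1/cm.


HU = ((mu_tissue - mu_water) / mu_water) * 1000
HU = ((0.1568 - 0.206) / 0.206) * 1000
HU = -238.8


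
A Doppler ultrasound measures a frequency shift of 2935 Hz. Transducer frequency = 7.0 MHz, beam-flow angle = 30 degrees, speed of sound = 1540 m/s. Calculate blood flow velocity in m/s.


v = fd * c / (2 * f0 * cos(theta))
v = 2935 * 1540 / (2 * 7.0000e+06 * cos(30))
v = 0.3728 m/s


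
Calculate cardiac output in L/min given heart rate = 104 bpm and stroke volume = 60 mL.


CO = HR * SV
CO = 104 * 60 / 1000
CO = 6.24 L/min


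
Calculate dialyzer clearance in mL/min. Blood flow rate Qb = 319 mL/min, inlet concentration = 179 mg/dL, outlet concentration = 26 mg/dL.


K = Qb * (Cb_in - Cb_out) / Cb_in
K = 319 * (179 - 26) / 179
K = 272.7 mL/min


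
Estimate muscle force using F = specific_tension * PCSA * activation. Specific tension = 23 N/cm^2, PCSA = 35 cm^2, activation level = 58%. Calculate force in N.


F = sigma * PCSA * activation
F = 23 * 35 * 0.58
F = 466.9 N


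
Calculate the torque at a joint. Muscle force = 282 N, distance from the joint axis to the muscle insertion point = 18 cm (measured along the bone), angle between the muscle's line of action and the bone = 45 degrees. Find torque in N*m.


Torque = F * d * sin(theta)   (moment arm = d*sin(theta))
d = 18 cm = 0.18 m
Torque = 282 * 0.18 * sin(45)
Torque = 35.89 N*m
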